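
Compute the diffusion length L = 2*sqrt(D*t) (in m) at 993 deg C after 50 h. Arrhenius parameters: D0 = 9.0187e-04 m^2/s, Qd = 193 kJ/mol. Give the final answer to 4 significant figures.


Step 1: D = D0 * exp(-Qd/(R*T))
T = 1266.15 K
D = 9.0187e-04 * exp(-193e3 / (8.314 * 1266.15)) = 9.83329e-12 m^2/s
Step 2: L = 2*sqrt(D*t)
t = 50 h = 180000 s
L = 2*sqrt(9.83329e-12 * 180000) = 2.661e-03 m


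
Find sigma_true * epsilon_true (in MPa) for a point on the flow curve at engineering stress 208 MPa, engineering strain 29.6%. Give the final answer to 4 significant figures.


sigma_true = sigma_eng * (1 + epsilon_eng)
sigma_true = 208 * (1 + 0.296) = 269.568 MPa
epsilon_true = ln(1 + epsilon_eng)
epsilon_true = ln(1 + 0.296) = 0.259283
sigma_true * epsilon_true = 269.568 * 0.259283 = 69.89 MPa


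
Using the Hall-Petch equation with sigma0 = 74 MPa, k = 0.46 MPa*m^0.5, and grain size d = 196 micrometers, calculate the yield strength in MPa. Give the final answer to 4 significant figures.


sigma_y = sigma0 + k / sqrt(d)
d = 196 um = 1.96e-04 m
sigma_y = 74 + 0.46 / sqrt(1.96e-04)
sigma_y = 106.9 MPa


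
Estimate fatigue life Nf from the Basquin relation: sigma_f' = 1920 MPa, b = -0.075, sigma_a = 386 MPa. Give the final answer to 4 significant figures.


sigma_a = sigma_f' * (2*Nf)^b
2*Nf = (sigma_a / sigma_f')^(1/b)
2*Nf = (386 / 1920)^(1/-0.075)
2*Nf = 1.94769e+09
Nf = 9.738e+08 cycles


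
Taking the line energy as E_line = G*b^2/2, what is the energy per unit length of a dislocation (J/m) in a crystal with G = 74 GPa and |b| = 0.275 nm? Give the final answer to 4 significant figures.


E = G*b^2/2
b = 0.275 nm = 2.75e-10 m
G = 74 GPa = 7.4e+10 Pa
E = 0.5 * 7.4e+10 * (2.75e-10)^2
E = 2.798e-09 J/m


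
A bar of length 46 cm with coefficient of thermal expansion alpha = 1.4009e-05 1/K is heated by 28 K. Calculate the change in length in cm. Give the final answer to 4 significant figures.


dL = L0 * alpha * dT
dL = 46 * 1.4009e-05 * 28
dL = 0.01804 cm


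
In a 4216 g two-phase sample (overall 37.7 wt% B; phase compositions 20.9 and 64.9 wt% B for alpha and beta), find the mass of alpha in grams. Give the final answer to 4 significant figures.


f_alpha = (C_beta - C0) / (C_beta - C_alpha)
f_alpha = (64.9 - 37.7) / (64.9 - 20.9) = 0.618182
m_alpha = f_alpha * m_total = 0.618182 * 4216 = 2606 g


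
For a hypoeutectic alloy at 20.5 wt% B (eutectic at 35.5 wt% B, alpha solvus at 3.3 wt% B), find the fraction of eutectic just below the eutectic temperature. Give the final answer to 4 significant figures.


f_primary = (C_e - C0) / (C_e - C_alpha_max)
f_primary = (35.5 - 20.5) / (35.5 - 3.3)
f_primary = 0.465839
f_eutectic = 1 - 0.465839 = 0.5342


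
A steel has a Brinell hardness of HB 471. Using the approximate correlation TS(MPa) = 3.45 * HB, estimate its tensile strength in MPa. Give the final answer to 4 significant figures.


TS (MPa) = 3.45 * HB
TS = 3.45 * 471
TS = 1625 MPa


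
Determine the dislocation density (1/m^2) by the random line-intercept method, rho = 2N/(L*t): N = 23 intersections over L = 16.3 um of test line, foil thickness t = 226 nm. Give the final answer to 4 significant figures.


rho = 2N / (L * t)
L = 16.3 um = 1.63e-05 m, t = 226 nm = 2.26e-07 m
rho = 2 * 23 / (1.63e-05 * 2.26e-07)
rho = 1.249e+13 1/m^2


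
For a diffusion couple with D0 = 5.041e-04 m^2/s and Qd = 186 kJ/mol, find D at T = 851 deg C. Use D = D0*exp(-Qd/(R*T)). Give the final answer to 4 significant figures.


D = D0 * exp(-Qd / (R*T))
T = 1124.15 K
D = 5.041e-04 * exp(-186e3 / (8.314 * 1124.15))
D = 1.147e-12 m^2/s


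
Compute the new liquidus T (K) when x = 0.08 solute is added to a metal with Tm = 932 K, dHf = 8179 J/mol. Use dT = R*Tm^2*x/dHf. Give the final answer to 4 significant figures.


dT = R*Tm^2*x / dHf
dT = 8.314 * 932^2 * 0.08 / 8179
dT = 70.6369 K
T_new = 932 - 70.6369 = 861.4 K


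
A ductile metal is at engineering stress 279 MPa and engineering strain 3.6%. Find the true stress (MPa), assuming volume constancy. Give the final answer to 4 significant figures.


sigma_true = sigma_eng * (1 + epsilon_eng)
sigma_true = 279 * (1 + 0.036)
sigma_true = 289 MPa


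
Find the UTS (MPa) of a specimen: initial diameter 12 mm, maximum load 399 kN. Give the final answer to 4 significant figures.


A0 = pi*(d/2)^2 = pi*(12/2)^2 = 113.097 mm^2
UTS = F_max / A0 = 399*1000 / 113.097
UTS = 3528 MPa


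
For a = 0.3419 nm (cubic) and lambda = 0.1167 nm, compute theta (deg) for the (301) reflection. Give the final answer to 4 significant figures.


d = a / sqrt(h^2+k^2+l^2)
d = 0.3419 / sqrt(10) = 0.108118 nm
lambda = 2*d*sin(theta)  =>  sin(theta) = lambda / (2*d)
sin(theta) = 0.1167 / (2 * 0.108118) = 0.539687
theta = 32.66 deg


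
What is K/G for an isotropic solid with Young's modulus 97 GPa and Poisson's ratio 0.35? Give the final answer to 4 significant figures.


G = E / (2*(1+nu))
G = 97 / (2*(1+0.35)) = 35.9259 GPa
K = E / (3*(1-2*nu))
K = 97 / (3*(1-2*0.35)) = 107.778 GPa
K/G = 107.778 / 35.9259 = 3


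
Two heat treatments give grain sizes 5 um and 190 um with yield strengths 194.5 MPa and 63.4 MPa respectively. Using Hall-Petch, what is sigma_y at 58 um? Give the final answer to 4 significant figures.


sigma_y = sigma0 + k / sqrt(d)
1/sqrt(d1) = 1/sqrt(5e-06) = 447.214;  1/sqrt(d2) = 72.5476
k = (sigma1 - sigma2) / (1/sqrt(d1) - 1/sqrt(d2)) = (194.5 - 63.4) / (447.214 - 72.5476) = 0.349912 MPa*m^0.5
sigma0 = sigma1 - k/sqrt(d1) = 194.5 - 0.349912*447.214 = 38.0147 MPa
sigma_y(d3) = 38.0147 + 0.349912 / sqrt(5.8e-05) = 83.96 MPa


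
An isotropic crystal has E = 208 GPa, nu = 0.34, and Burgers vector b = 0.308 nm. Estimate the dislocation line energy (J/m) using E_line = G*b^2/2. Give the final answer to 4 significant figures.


Step 1: G = E / (2*(1+nu))
G = 208 / (2*(1+0.34)) = 77.6119 GPa = 7.76119e+10 Pa
Step 2: E_line = G*b^2/2
b = 0.308 nm = 3.08e-10 m
E_line = 0.5 * 7.76119e+10 * (3.08e-10)^2 = 3.681e-09 J/m


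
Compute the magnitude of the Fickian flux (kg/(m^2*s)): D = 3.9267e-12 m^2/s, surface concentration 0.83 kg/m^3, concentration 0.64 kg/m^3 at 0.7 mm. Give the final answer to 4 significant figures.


J = -D * (dC/dx) = D * (C1 - C2) / dx
J = 3.9267e-12 * (0.83 - 0.64) / 7e-04
J = 1.066e-09 kg/(m^2*s)


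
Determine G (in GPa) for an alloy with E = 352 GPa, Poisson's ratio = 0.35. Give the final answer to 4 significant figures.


G = E / (2*(1+nu))
G = 352 / (2*(1+0.35))
G = 130.4 GPa


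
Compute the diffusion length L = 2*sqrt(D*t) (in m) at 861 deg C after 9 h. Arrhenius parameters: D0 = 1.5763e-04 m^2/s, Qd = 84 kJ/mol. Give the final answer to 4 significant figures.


Step 1: D = D0 * exp(-Qd/(R*T))
T = 1134.15 K
D = 1.5763e-04 * exp(-84e3 / (8.314 * 1134.15)) = 2.13196e-08 m^2/s
Step 2: L = 2*sqrt(D*t)
t = 9 h = 32400 s
L = 2*sqrt(2.13196e-08 * 32400) = 0.05256 m


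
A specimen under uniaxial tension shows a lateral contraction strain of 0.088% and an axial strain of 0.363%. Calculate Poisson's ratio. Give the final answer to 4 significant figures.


nu = -epsilon_lat / epsilon_axial
Lateral strain is contraction (negative), so using magnitudes:
nu = 0.088 / 0.363
nu = 0.2424


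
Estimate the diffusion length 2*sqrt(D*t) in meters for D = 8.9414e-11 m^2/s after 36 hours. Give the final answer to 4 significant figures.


t = 36 hr = 129600 s
Diffusion length = 2*sqrt(D*t)
= 2*sqrt(8.9414e-11 * 129600)
= 6.808e-03 m


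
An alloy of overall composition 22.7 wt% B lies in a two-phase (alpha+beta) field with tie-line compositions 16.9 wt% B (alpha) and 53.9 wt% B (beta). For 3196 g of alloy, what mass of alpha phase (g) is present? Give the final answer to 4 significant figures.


f_alpha = (C_beta - C0) / (C_beta - C_alpha)
f_alpha = (53.9 - 22.7) / (53.9 - 16.9) = 0.843243
m_alpha = f_alpha * m_total = 0.843243 * 3196 = 2695 g


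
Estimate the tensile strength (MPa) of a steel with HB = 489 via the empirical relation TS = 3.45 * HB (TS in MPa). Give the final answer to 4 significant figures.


TS (MPa) = 3.45 * HB
TS = 3.45 * 489
TS = 1687 MPa


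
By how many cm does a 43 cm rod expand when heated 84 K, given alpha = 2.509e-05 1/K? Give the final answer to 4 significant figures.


dL = L0 * alpha * dT
dL = 43 * 2.509e-05 * 84
dL = 0.09063 cm


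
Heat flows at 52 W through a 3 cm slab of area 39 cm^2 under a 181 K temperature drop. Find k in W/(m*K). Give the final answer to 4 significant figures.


k = Q*L / (A*dT)
L = 0.03 m, A = 3.9e-03 m^2
k = 52 * 0.03 / (3.9e-03 * 181)
k = 2.21 W/(m*K)


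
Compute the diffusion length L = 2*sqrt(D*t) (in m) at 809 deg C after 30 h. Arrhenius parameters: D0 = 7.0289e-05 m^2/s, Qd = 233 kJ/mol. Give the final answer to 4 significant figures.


Step 1: D = D0 * exp(-Qd/(R*T))
T = 1082.15 K
D = 7.0289e-05 * exp(-233e3 / (8.314 * 1082.15)) = 3.9786e-16 m^2/s
Step 2: L = 2*sqrt(D*t)
t = 30 h = 108000 s
L = 2*sqrt(3.9786e-16 * 108000) = 1.311e-05 m


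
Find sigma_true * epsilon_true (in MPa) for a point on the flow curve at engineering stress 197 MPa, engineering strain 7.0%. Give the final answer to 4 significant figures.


sigma_true = sigma_eng * (1 + epsilon_eng)
sigma_true = 197 * (1 + 0.07) = 210.79 MPa
epsilon_true = ln(1 + epsilon_eng)
epsilon_true = ln(1 + 0.07) = 0.0676586
sigma_true * epsilon_true = 210.79 * 0.0676586 = 14.26 MPa


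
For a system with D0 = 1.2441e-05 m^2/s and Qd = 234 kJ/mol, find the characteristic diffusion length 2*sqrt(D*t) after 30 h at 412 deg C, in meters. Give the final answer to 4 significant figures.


Step 1: D = D0 * exp(-Qd/(R*T))
T = 685.15 K
D = 1.2441e-05 * exp(-234e3 / (8.314 * 685.15)) = 1.79663e-23 m^2/s
Step 2: L = 2*sqrt(D*t)
t = 30 h = 108000 s
L = 2*sqrt(1.79663e-23 * 108000) = 2.786e-09 m


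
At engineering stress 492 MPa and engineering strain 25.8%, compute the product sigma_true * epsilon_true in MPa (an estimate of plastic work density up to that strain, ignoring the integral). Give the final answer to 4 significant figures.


sigma_true = sigma_eng * (1 + epsilon_eng)
sigma_true = 492 * (1 + 0.258) = 618.936 MPa
epsilon_true = ln(1 + epsilon_eng)
epsilon_true = ln(1 + 0.258) = 0.229523
sigma_true * epsilon_true = 618.936 * 0.229523 = 142.1 MPa


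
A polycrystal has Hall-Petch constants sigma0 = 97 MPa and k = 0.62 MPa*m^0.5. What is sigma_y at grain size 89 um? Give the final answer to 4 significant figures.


sigma_y = sigma0 + k / sqrt(d)
d = 89 um = 8.9e-05 m
sigma_y = 97 + 0.62 / sqrt(8.9e-05)
sigma_y = 162.7 MPa


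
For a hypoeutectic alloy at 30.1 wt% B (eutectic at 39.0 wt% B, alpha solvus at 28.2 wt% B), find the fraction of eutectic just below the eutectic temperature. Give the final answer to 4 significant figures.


f_primary = (C_e - C0) / (C_e - C_alpha_max)
f_primary = (39.0 - 30.1) / (39.0 - 28.2)
f_primary = 0.824074
f_eutectic = 1 - 0.824074 = 0.1759


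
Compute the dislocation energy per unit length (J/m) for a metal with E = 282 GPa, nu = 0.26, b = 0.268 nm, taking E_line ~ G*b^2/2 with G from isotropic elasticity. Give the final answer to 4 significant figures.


Step 1: G = E / (2*(1+nu))
G = 282 / (2*(1+0.26)) = 111.905 GPa = 1.11905e+11 Pa
Step 2: E_line = G*b^2/2
b = 0.268 nm = 2.68e-10 m
E_line = 0.5 * 1.11905e+11 * (2.68e-10)^2 = 4.019e-09 J/m


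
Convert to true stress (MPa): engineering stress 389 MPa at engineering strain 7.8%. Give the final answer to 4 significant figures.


sigma_true = sigma_eng * (1 + epsilon_eng)
sigma_true = 389 * (1 + 0.078)
sigma_true = 419.3 MPa


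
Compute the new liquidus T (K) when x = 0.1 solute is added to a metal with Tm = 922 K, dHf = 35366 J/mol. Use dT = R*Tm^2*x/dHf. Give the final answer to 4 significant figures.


dT = R*Tm^2*x / dHf
dT = 8.314 * 922^2 * 0.1 / 35366
dT = 19.9842 K
T_new = 922 - 19.9842 = 902 K


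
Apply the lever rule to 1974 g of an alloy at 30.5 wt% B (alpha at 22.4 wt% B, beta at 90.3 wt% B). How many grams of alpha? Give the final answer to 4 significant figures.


f_alpha = (C_beta - C0) / (C_beta - C_alpha)
f_alpha = (90.3 - 30.5) / (90.3 - 22.4) = 0.880707
m_alpha = f_alpha * m_total = 0.880707 * 1974 = 1739 g


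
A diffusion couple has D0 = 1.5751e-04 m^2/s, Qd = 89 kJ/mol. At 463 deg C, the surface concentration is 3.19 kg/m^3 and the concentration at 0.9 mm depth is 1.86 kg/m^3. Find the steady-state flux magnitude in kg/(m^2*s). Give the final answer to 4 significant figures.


Step 1: D = D0 * exp(-Qd/(R*T))
T = 463 + 273.15 = 736.15 K
D = 1.5751e-04 * exp(-89e3 / (8.314 * 736.15)) = 7.61991e-11 m^2/s
Step 2: J = D * (C1 - C2) / dx
J = 7.61991e-11 * (3.19 - 1.86) / 9e-04
J = 1.126e-07 kg/(m^2*s)


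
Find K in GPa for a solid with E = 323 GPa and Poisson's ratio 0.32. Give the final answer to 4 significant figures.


K = E / (3*(1-2*nu))
K = 323 / (3*(1-2*0.32))
K = 299.1 GPa


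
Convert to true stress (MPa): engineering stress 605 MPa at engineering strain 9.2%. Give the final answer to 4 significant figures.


sigma_true = sigma_eng * (1 + epsilon_eng)
sigma_true = 605 * (1 + 0.092)
sigma_true = 660.7 MPa


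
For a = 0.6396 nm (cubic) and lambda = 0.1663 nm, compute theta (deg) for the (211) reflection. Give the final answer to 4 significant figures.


d = a / sqrt(h^2+k^2+l^2)
d = 0.6396 / sqrt(6) = 0.261116 nm
lambda = 2*d*sin(theta)  =>  sin(theta) = lambda / (2*d)
sin(theta) = 0.1663 / (2 * 0.261116) = 0.318441
theta = 18.57 deg


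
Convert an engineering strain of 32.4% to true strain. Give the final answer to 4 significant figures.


epsilon_true = ln(1 + epsilon_eng)
epsilon_true = ln(1 + 0.324)
epsilon_true = 0.2807


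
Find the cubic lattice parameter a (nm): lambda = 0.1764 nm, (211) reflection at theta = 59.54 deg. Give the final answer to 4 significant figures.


d = lambda / (2*sin(theta))
d = 0.1764 / (2*sin(59.54 deg))
d = 0.102322 nm
a = d * sqrt(h^2+k^2+l^2) = 0.102322 * sqrt(6)
a = 0.2506 nm


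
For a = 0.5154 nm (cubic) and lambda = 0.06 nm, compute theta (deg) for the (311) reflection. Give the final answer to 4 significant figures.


d = a / sqrt(h^2+k^2+l^2)
d = 0.5154 / sqrt(11) = 0.155399 nm
lambda = 2*d*sin(theta)  =>  sin(theta) = lambda / (2*d)
sin(theta) = 0.06 / (2 * 0.155399) = 0.193052
theta = 11.13 deg


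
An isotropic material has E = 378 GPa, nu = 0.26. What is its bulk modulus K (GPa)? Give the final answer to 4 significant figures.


K = E / (3*(1-2*nu))
K = 378 / (3*(1-2*0.26))
K = 262.5 GPa


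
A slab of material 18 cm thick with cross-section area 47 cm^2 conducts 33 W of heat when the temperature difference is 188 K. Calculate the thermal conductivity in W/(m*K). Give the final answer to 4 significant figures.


k = Q*L / (A*dT)
L = 0.18 m, A = 4.7e-03 m^2
k = 33 * 0.18 / (4.7e-03 * 188)
k = 6.722 W/(m*K)


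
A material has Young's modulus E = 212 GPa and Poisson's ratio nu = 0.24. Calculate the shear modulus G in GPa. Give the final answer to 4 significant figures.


G = E / (2*(1+nu))
G = 212 / (2*(1+0.24))
G = 85.48 GPa


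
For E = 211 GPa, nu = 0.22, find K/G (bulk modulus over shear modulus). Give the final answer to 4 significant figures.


G = E / (2*(1+nu))
G = 211 / (2*(1+0.22)) = 86.4754 GPa
K = E / (3*(1-2*nu))
K = 211 / (3*(1-2*0.22)) = 125.595 GPa
K/G = 125.595 / 86.4754 = 1.452


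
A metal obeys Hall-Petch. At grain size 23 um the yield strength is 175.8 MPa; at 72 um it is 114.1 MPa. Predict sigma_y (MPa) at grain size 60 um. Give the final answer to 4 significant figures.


sigma_y = sigma0 + k / sqrt(d)
1/sqrt(d1) = 1/sqrt(2.3e-05) = 208.514;  1/sqrt(d2) = 117.851
k = (sigma1 - sigma2) / (1/sqrt(d1) - 1/sqrt(d2)) = (175.8 - 114.1) / (208.514 - 117.851) = 0.68054 MPa*m^0.5
sigma0 = sigma1 - k/sqrt(d1) = 175.8 - 0.68054*208.514 = 33.8976 MPa
sigma_y(d3) = 33.8976 + 0.68054 / sqrt(6e-05) = 121.8 MPa


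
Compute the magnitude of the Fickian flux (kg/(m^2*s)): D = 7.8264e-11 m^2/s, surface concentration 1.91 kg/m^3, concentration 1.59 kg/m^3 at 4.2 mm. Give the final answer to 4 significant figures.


J = -D * (dC/dx) = D * (C1 - C2) / dx
J = 7.8264e-11 * (1.91 - 1.59) / 4.2e-03
J = 5.963e-09 kg/(m^2*s)


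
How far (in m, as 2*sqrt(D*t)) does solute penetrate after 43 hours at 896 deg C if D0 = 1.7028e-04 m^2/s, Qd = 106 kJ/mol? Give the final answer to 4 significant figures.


Step 1: D = D0 * exp(-Qd/(R*T))
T = 1169.15 K
D = 1.7028e-04 * exp(-106e3 / (8.314 * 1169.15)) = 3.1274e-09 m^2/s
Step 2: L = 2*sqrt(D*t)
t = 43 h = 154800 s
L = 2*sqrt(3.1274e-09 * 154800) = 0.04401 m


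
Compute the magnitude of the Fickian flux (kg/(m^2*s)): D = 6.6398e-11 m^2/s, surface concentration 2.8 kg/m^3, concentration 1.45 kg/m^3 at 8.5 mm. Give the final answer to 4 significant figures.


J = -D * (dC/dx) = D * (C1 - C2) / dx
J = 6.6398e-11 * (2.8 - 1.45) / 8.5e-03
J = 1.055e-08 kg/(m^2*s)


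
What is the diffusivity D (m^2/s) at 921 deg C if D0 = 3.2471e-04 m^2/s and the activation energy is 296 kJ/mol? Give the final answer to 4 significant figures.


D = D0 * exp(-Qd / (R*T))
T = 1194.15 K
D = 3.2471e-04 * exp(-296e3 / (8.314 * 1194.15))
D = 3.659e-17 m^2/s


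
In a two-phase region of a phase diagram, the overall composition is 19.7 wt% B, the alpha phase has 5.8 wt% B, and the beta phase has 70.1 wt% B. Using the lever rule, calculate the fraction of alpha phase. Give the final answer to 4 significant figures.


f_alpha = (C_beta - C0) / (C_beta - C_alpha)
f_alpha = (70.1 - 19.7) / (70.1 - 5.8)
f_alpha = 0.7838


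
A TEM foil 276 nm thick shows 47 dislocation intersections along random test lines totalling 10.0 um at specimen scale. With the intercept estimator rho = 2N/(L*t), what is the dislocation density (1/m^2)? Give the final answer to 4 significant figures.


rho = 2N / (L * t)
L = 10.0 um = 1e-05 m, t = 276 nm = 2.76e-07 m
rho = 2 * 47 / (1e-05 * 2.76e-07)
rho = 3.406e+13 1/m^2


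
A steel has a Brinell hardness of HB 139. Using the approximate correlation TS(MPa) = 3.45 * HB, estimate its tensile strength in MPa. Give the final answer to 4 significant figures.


TS (MPa) = 3.45 * HB
TS = 3.45 * 139
TS = 479.6 MPa


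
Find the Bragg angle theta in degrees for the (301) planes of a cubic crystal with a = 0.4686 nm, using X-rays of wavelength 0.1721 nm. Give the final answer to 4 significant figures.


d = a / sqrt(h^2+k^2+l^2)
d = 0.4686 / sqrt(10) = 0.148184 nm
lambda = 2*d*sin(theta)  =>  sin(theta) = lambda / (2*d)
sin(theta) = 0.1721 / (2 * 0.148184) = 0.580696
theta = 35.5 deg


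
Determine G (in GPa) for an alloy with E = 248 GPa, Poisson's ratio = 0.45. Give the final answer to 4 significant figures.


G = E / (2*(1+nu))
G = 248 / (2*(1+0.45))
G = 85.52 GPa


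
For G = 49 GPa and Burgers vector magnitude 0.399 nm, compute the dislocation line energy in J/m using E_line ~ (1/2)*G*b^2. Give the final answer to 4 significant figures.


E = G*b^2/2
b = 0.399 nm = 3.99e-10 m
G = 49 GPa = 4.9e+10 Pa
E = 0.5 * 4.9e+10 * (3.99e-10)^2
E = 3.9e-09 J/m


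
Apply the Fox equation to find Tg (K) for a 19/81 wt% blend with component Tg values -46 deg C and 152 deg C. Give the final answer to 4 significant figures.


1/Tg = w1/Tg1 + w2/Tg2 (in Kelvin)
Tg1 = 227.15 K, Tg2 = 425.15 K
1/Tg = 0.19/227.15 + 0.81/425.15
Tg = 364.7 K


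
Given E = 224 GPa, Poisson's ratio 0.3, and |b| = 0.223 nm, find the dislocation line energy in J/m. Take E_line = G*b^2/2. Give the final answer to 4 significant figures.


Step 1: G = E / (2*(1+nu))
G = 224 / (2*(1+0.3)) = 86.1538 GPa = 8.61538e+10 Pa
Step 2: E_line = G*b^2/2
b = 0.223 nm = 2.23e-10 m
E_line = 0.5 * 8.61538e+10 * (2.23e-10)^2 = 2.142e-09 J/m


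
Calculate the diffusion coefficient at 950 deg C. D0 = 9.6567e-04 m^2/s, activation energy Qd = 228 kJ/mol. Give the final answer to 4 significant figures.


D = D0 * exp(-Qd / (R*T))
T = 1223.15 K
D = 9.6567e-04 * exp(-228e3 / (8.314 * 1223.15))
D = 1.769e-13 m^2/s


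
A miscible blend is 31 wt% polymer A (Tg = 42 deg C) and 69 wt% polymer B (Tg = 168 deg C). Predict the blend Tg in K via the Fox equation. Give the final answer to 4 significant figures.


1/Tg = w1/Tg1 + w2/Tg2 (in Kelvin)
Tg1 = 315.15 K, Tg2 = 441.15 K
1/Tg = 0.31/315.15 + 0.69/441.15
Tg = 392.5 K


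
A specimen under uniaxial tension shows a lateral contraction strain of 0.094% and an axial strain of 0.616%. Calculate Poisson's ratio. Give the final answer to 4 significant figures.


nu = -epsilon_lat / epsilon_axial
Lateral strain is contraction (negative), so using magnitudes:
nu = 0.094 / 0.616
nu = 0.1526


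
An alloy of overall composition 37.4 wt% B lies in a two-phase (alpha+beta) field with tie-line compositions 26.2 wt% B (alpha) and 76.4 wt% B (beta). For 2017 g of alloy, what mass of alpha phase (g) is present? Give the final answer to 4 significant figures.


f_alpha = (C_beta - C0) / (C_beta - C_alpha)
f_alpha = (76.4 - 37.4) / (76.4 - 26.2) = 0.776892
m_alpha = f_alpha * m_total = 0.776892 * 2017 = 1567 g


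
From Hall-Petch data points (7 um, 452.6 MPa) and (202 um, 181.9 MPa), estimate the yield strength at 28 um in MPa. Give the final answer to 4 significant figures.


sigma_y = sigma0 + k / sqrt(d)
1/sqrt(d1) = 1/sqrt(7e-06) = 377.964;  1/sqrt(d2) = 70.3598
k = (sigma1 - sigma2) / (1/sqrt(d1) - 1/sqrt(d2)) = (452.6 - 181.9) / (377.964 - 70.3598) = 0.880026 MPa*m^0.5
sigma0 = sigma1 - k/sqrt(d1) = 452.6 - 0.880026*377.964 = 119.982 MPa
sigma_y(d3) = 119.982 + 0.880026 / sqrt(2.8e-05) = 286.3 MPa


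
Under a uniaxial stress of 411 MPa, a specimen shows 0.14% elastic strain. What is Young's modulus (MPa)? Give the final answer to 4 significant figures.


E = sigma / epsilon
epsilon = 0.14% = 1.4e-03
E = 411 / 1.4e-03
E = 293600 MPa


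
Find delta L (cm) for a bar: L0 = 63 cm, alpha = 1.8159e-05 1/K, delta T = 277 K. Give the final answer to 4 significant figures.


dL = L0 * alpha * dT
dL = 63 * 1.8159e-05 * 277
dL = 0.3169 cm


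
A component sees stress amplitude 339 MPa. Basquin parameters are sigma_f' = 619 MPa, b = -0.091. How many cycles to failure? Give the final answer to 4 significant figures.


sigma_a = sigma_f' * (2*Nf)^b
2*Nf = (sigma_a / sigma_f')^(1/b)
2*Nf = (339 / 619)^(1/-0.091)
2*Nf = 747.355
Nf = 373.7 cycles


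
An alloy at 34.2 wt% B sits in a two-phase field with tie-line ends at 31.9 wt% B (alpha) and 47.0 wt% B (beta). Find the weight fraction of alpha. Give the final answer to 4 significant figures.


f_alpha = (C_beta - C0) / (C_beta - C_alpha)
f_alpha = (47.0 - 34.2) / (47.0 - 31.9)
f_alpha = 0.8477


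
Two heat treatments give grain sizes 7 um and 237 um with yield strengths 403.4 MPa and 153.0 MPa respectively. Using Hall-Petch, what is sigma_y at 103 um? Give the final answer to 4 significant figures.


sigma_y = sigma0 + k / sqrt(d)
1/sqrt(d1) = 1/sqrt(7e-06) = 377.964;  1/sqrt(d2) = 64.957
k = (sigma1 - sigma2) / (1/sqrt(d1) - 1/sqrt(d2)) = (403.4 - 153.0) / (377.964 - 64.957) = 0.799981 MPa*m^0.5
sigma0 = sigma1 - k/sqrt(d1) = 403.4 - 0.799981*377.964 = 101.036 MPa
sigma_y(d3) = 101.036 + 0.799981 / sqrt(1.03e-04) = 179.9 MPa


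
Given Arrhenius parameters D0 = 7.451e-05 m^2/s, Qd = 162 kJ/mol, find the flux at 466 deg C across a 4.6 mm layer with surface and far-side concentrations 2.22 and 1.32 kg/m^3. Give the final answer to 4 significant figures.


Step 1: D = D0 * exp(-Qd/(R*T))
T = 466 + 273.15 = 739.15 K
D = 7.451e-05 * exp(-162e3 / (8.314 * 739.15)) = 2.65155e-16 m^2/s
Step 2: J = D * (C1 - C2) / dx
J = 2.65155e-16 * (2.22 - 1.32) / 4.6e-03
J = 5.188e-14 kg/(m^2*s)


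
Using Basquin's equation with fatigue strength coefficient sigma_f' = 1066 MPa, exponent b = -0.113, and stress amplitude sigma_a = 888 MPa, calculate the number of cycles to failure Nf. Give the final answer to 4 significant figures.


sigma_a = sigma_f' * (2*Nf)^b
2*Nf = (sigma_a / sigma_f')^(1/b)
2*Nf = (888 / 1066)^(1/-0.113)
2*Nf = 5.03688
Nf = 2.518 cycles


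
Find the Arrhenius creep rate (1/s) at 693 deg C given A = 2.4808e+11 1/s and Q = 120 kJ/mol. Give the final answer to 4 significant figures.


rate = A * exp(-Q / (R*T))
T = 693 + 273.15 = 966.15 K
rate = 2.4808e+11 * exp(-120e3 / (8.314 * 966.15))
rate = 80650 1/s


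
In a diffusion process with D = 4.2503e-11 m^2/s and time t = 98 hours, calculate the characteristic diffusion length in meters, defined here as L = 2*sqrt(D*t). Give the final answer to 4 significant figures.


t = 98 hr = 352800 s
Diffusion length = 2*sqrt(D*t)
= 2*sqrt(4.2503e-11 * 352800)
= 7.745e-03 m


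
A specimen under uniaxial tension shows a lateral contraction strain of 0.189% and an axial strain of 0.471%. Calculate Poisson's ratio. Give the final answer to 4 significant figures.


nu = -epsilon_lat / epsilon_axial
Lateral strain is contraction (negative), so using magnitudes:
nu = 0.189 / 0.471
nu = 0.4013


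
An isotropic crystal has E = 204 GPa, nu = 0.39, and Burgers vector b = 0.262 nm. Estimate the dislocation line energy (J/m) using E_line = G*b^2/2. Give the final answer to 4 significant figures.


Step 1: G = E / (2*(1+nu))
G = 204 / (2*(1+0.39)) = 73.3813 GPa = 7.33813e+10 Pa
Step 2: E_line = G*b^2/2
b = 0.262 nm = 2.62e-10 m
E_line = 0.5 * 7.33813e+10 * (2.62e-10)^2 = 2.519e-09 J/m


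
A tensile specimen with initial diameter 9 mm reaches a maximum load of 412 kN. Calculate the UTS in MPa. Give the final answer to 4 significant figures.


A0 = pi*(d/2)^2 = pi*(9/2)^2 = 63.6173 mm^2
UTS = F_max / A0 = 412*1000 / 63.6173
UTS = 6476 MPa


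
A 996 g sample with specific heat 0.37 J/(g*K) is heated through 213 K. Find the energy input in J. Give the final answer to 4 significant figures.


Q = m * cp * dT
Q = 996 * 0.37 * 213
Q = 78490 J


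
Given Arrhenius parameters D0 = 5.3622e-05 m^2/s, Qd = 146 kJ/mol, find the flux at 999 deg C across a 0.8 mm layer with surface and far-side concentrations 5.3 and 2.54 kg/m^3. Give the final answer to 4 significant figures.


Step 1: D = D0 * exp(-Qd/(R*T))
T = 999 + 273.15 = 1272.15 K
D = 5.3622e-05 * exp(-146e3 / (8.314 * 1272.15)) = 5.42435e-11 m^2/s
Step 2: J = D * (C1 - C2) / dx
J = 5.42435e-11 * (5.3 - 2.54) / 8e-04
J = 1.871e-07 kg/(m^2*s)


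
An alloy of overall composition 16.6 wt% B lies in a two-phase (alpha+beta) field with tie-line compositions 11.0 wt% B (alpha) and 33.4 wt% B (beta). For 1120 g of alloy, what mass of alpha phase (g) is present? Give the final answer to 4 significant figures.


f_alpha = (C_beta - C0) / (C_beta - C_alpha)
f_alpha = (33.4 - 16.6) / (33.4 - 11.0) = 0.75
m_alpha = f_alpha * m_total = 0.75 * 1120 = 840 g


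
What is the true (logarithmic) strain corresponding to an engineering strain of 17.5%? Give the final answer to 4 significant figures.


epsilon_true = ln(1 + epsilon_eng)
epsilon_true = ln(1 + 0.175)
epsilon_true = 0.1613


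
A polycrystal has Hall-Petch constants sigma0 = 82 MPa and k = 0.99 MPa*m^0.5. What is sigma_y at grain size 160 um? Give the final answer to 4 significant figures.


sigma_y = sigma0 + k / sqrt(d)
d = 160 um = 1.6e-04 m
sigma_y = 82 + 0.99 / sqrt(1.6e-04)
sigma_y = 160.3 MPa


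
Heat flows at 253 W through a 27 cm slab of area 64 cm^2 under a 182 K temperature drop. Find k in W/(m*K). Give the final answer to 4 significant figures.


k = Q*L / (A*dT)
L = 0.27 m, A = 6.4e-03 m^2
k = 253 * 0.27 / (6.4e-03 * 182)
k = 58.65 W/(m*K)


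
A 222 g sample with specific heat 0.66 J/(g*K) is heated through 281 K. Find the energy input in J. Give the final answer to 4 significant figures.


Q = m * cp * dT
Q = 222 * 0.66 * 281
Q = 41170 J


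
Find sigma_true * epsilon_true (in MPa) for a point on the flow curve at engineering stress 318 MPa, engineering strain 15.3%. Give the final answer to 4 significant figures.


sigma_true = sigma_eng * (1 + epsilon_eng)
sigma_true = 318 * (1 + 0.153) = 366.654 MPa
epsilon_true = ln(1 + epsilon_eng)
epsilon_true = ln(1 + 0.153) = 0.142367
sigma_true * epsilon_true = 366.654 * 0.142367 = 52.2 MPa


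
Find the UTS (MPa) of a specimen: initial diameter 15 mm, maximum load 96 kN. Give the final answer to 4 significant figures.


A0 = pi*(d/2)^2 = pi*(15/2)^2 = 176.715 mm^2
UTS = F_max / A0 = 96*1000 / 176.715
UTS = 543.2 MPa


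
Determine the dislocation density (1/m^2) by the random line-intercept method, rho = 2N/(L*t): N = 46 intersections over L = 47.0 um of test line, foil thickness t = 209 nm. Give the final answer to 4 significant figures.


rho = 2N / (L * t)
L = 47.0 um = 4.7e-05 m, t = 209 nm = 2.09e-07 m
rho = 2 * 46 / (4.7e-05 * 2.09e-07)
rho = 9.366e+12 1/m^2


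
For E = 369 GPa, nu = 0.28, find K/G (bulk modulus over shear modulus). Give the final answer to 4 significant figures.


G = E / (2*(1+nu))
G = 369 / (2*(1+0.28)) = 144.141 GPa
K = E / (3*(1-2*nu))
K = 369 / (3*(1-2*0.28)) = 279.545 GPa
K/G = 279.545 / 144.141 = 1.939


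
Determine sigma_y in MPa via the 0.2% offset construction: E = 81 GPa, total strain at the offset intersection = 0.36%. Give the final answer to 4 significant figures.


Offset strain = 0.002
Elastic strain at yield = total_strain - offset = 3.6e-03 - 0.002 = 1.6e-03
sigma_y = E * elastic_strain = 81000 * 1.6e-03
sigma_y = 129.6 MPa


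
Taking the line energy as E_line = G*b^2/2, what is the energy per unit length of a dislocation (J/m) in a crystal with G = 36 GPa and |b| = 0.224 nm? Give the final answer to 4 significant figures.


E = G*b^2/2
b = 0.224 nm = 2.24e-10 m
G = 36 GPa = 3.6e+10 Pa
E = 0.5 * 3.6e+10 * (2.24e-10)^2
E = 9.032e-10 J/m


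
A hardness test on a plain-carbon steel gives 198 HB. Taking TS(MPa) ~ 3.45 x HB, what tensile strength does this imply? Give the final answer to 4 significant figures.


TS (MPa) = 3.45 * HB
TS = 3.45 * 198
TS = 683.1 MPa


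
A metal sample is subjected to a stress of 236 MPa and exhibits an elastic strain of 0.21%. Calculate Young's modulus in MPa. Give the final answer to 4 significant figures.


E = sigma / epsilon
epsilon = 0.21% = 2.1e-03
E = 236 / 2.1e-03
E = 112400 MPa


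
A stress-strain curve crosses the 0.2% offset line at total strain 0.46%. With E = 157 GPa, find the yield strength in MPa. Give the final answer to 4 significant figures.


Offset strain = 0.002
Elastic strain at yield = total_strain - offset = 4.6e-03 - 0.002 = 2.6e-03
sigma_y = E * elastic_strain = 157000 * 2.6e-03
sigma_y = 408.2 MPa


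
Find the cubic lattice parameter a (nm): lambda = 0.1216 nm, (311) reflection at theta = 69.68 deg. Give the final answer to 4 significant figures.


d = lambda / (2*sin(theta))
d = 0.1216 / (2*sin(69.68 deg))
d = 0.0648348 nm
a = d * sqrt(h^2+k^2+l^2) = 0.0648348 * sqrt(11)
a = 0.215 nm


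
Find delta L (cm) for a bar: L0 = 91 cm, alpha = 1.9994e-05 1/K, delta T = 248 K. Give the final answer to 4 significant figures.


dL = L0 * alpha * dT
dL = 91 * 1.9994e-05 * 248
dL = 0.4512 cm


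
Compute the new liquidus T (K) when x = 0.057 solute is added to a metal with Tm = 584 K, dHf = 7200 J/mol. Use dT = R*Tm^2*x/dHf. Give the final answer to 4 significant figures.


dT = R*Tm^2*x / dHf
dT = 8.314 * 584^2 * 0.057 / 7200
dT = 22.448 K
T_new = 584 - 22.448 = 561.6 K


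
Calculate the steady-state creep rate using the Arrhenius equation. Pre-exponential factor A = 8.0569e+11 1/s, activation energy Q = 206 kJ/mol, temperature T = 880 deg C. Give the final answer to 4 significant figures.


rate = A * exp(-Q / (R*T))
T = 880 + 273.15 = 1153.15 K
rate = 8.0569e+11 * exp(-206e3 / (8.314 * 1153.15))
rate = 375.5 1/s


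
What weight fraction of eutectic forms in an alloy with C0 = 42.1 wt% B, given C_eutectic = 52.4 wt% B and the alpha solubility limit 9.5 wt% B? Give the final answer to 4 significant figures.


f_primary = (C_e - C0) / (C_e - C_alpha_max)
f_primary = (52.4 - 42.1) / (52.4 - 9.5)
f_primary = 0.240093
f_eutectic = 1 - 0.240093 = 0.7599


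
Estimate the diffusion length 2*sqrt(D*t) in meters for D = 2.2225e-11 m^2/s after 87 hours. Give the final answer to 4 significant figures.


t = 87 hr = 313200 s
Diffusion length = 2*sqrt(D*t)
= 2*sqrt(2.2225e-11 * 313200)
= 5.277e-03 m


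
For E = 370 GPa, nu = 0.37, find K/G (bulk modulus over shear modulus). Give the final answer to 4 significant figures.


G = E / (2*(1+nu))
G = 370 / (2*(1+0.37)) = 135.036 GPa
K = E / (3*(1-2*nu))
K = 370 / (3*(1-2*0.37)) = 474.359 GPa
K/G = 474.359 / 135.036 = 3.513


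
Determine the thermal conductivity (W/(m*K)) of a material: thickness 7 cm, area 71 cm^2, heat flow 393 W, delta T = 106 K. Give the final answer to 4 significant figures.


k = Q*L / (A*dT)
L = 0.07 m, A = 7.1e-03 m^2
k = 393 * 0.07 / (7.1e-03 * 106)
k = 36.55 W/(m*K)


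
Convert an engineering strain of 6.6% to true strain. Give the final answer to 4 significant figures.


epsilon_true = ln(1 + epsilon_eng)
epsilon_true = ln(1 + 0.066)
epsilon_true = 0.06391


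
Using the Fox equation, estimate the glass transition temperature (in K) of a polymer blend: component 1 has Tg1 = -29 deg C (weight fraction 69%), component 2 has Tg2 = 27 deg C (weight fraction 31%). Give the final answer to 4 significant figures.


1/Tg = w1/Tg1 + w2/Tg2 (in Kelvin)
Tg1 = 244.15 K, Tg2 = 300.15 K
1/Tg = 0.69/244.15 + 0.31/300.15
Tg = 259.1 K


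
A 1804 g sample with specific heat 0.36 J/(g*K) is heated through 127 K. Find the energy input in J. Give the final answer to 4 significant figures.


Q = m * cp * dT
Q = 1804 * 0.36 * 127
Q = 82480 J


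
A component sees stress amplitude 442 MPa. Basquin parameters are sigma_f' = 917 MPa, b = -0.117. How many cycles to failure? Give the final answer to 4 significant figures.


sigma_a = sigma_f' * (2*Nf)^b
2*Nf = (sigma_a / sigma_f')^(1/b)
2*Nf = (442 / 917)^(1/-0.117)
2*Nf = 511.622
Nf = 255.8 cycles


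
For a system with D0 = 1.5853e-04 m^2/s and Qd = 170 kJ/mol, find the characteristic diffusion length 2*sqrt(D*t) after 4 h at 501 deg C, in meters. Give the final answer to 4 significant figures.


Step 1: D = D0 * exp(-Qd/(R*T))
T = 774.15 K
D = 1.5853e-04 * exp(-170e3 / (8.314 * 774.15)) = 5.36038e-16 m^2/s
Step 2: L = 2*sqrt(D*t)
t = 4 h = 14400 s
L = 2*sqrt(5.36038e-16 * 14400) = 5.557e-06 m


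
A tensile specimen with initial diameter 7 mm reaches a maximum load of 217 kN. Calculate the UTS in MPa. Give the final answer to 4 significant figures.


A0 = pi*(d/2)^2 = pi*(7/2)^2 = 38.4845 mm^2
UTS = F_max / A0 = 217*1000 / 38.4845
UTS = 5639 MPa


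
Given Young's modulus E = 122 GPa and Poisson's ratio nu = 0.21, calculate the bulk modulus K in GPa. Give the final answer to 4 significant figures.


K = E / (3*(1-2*nu))
K = 122 / (3*(1-2*0.21))
K = 70.11 GPa


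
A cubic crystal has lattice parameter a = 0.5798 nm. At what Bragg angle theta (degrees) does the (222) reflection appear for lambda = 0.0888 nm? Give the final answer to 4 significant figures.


d = a / sqrt(h^2+k^2+l^2)
d = 0.5798 / sqrt(12) = 0.167374 nm
lambda = 2*d*sin(theta)  =>  sin(theta) = lambda / (2*d)
sin(theta) = 0.0888 / (2 * 0.167374) = 0.265274
theta = 15.38 deg


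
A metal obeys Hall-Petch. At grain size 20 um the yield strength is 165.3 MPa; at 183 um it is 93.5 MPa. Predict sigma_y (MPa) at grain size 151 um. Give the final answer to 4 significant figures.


sigma_y = sigma0 + k / sqrt(d)
1/sqrt(d1) = 1/sqrt(2e-05) = 223.607;  1/sqrt(d2) = 73.9221
k = (sigma1 - sigma2) / (1/sqrt(d1) - 1/sqrt(d2)) = (165.3 - 93.5) / (223.607 - 73.9221) = 0.479675 MPa*m^0.5
sigma0 = sigma1 - k/sqrt(d1) = 165.3 - 0.479675*223.607 = 58.0414 MPa
sigma_y(d3) = 58.0414 + 0.479675 / sqrt(1.51e-04) = 97.08 MPa


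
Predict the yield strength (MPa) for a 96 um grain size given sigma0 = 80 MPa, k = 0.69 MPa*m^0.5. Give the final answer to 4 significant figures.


sigma_y = sigma0 + k / sqrt(d)
d = 96 um = 9.6e-05 m
sigma_y = 80 + 0.69 / sqrt(9.6e-05)
sigma_y = 150.4 MPa


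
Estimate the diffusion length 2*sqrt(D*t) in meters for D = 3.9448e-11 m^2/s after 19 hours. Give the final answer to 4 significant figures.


t = 19 hr = 68400 s
Diffusion length = 2*sqrt(D*t)
= 2*sqrt(3.9448e-11 * 68400)
= 3.285e-03 m


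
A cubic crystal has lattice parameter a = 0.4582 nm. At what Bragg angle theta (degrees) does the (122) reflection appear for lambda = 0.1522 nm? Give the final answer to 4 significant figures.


d = a / sqrt(h^2+k^2+l^2)
d = 0.4582 / sqrt(9) = 0.152733 nm
lambda = 2*d*sin(theta)  =>  sin(theta) = lambda / (2*d)
sin(theta) = 0.1522 / (2 * 0.152733) = 0.498254
theta = 29.88 deg


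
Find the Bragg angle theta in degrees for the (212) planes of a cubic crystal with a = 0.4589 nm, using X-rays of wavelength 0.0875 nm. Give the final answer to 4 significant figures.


d = a / sqrt(h^2+k^2+l^2)
d = 0.4589 / sqrt(9) = 0.152967 nm
lambda = 2*d*sin(theta)  =>  sin(theta) = lambda / (2*d)
sin(theta) = 0.0875 / (2 * 0.152967) = 0.28601
theta = 16.62 deg


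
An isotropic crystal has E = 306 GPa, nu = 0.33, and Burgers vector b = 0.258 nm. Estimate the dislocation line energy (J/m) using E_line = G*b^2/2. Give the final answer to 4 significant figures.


Step 1: G = E / (2*(1+nu))
G = 306 / (2*(1+0.33)) = 115.038 GPa = 1.15038e+11 Pa
Step 2: E_line = G*b^2/2
b = 0.258 nm = 2.58e-10 m
E_line = 0.5 * 1.15038e+11 * (2.58e-10)^2 = 3.829e-09 J/m


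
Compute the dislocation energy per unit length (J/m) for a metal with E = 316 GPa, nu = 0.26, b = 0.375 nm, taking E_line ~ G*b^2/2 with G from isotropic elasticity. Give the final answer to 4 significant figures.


Step 1: G = E / (2*(1+nu))
G = 316 / (2*(1+0.26)) = 125.397 GPa = 1.25397e+11 Pa
Step 2: E_line = G*b^2/2
b = 0.375 nm = 3.75e-10 m
E_line = 0.5 * 1.25397e+11 * (3.75e-10)^2 = 8.817e-09 J/m


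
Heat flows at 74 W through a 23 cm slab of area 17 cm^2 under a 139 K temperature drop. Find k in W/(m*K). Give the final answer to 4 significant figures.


k = Q*L / (A*dT)
L = 0.23 m, A = 1.7e-03 m^2
k = 74 * 0.23 / (1.7e-03 * 139)
k = 72.03 W/(m*K)


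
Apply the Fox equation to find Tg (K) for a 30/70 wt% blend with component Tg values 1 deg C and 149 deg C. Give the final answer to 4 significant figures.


1/Tg = w1/Tg1 + w2/Tg2 (in Kelvin)
Tg1 = 274.15 K, Tg2 = 422.15 K
1/Tg = 0.3/274.15 + 0.7/422.15
Tg = 363.3 K


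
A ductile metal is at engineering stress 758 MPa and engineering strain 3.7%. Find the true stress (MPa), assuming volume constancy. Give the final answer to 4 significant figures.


sigma_true = sigma_eng * (1 + epsilon_eng)
sigma_true = 758 * (1 + 0.037)
sigma_true = 786 MPa


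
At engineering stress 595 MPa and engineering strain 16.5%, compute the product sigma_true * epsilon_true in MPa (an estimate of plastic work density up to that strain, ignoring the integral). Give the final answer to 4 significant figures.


sigma_true = sigma_eng * (1 + epsilon_eng)
sigma_true = 595 * (1 + 0.165) = 693.175 MPa
epsilon_true = ln(1 + epsilon_eng)
epsilon_true = ln(1 + 0.165) = 0.152721
sigma_true * epsilon_true = 693.175 * 0.152721 = 105.9 MPa


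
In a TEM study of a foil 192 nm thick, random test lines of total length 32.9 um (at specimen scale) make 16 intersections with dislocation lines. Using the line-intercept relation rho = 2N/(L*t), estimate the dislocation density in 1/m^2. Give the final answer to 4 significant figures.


rho = 2N / (L * t)
L = 32.9 um = 3.29e-05 m, t = 192 nm = 1.92e-07 m
rho = 2 * 16 / (3.29e-05 * 1.92e-07)
rho = 5.066e+12 1/m^2


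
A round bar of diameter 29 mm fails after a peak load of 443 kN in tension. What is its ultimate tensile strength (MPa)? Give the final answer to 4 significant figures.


A0 = pi*(d/2)^2 = pi*(29/2)^2 = 660.52 mm^2
UTS = F_max / A0 = 443*1000 / 660.52
UTS = 670.7 MPa


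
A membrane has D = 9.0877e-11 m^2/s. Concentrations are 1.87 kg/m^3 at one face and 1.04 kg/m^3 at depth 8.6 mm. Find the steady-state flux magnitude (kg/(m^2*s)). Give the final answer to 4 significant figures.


J = -D * (dC/dx) = D * (C1 - C2) / dx
J = 9.0877e-11 * (1.87 - 1.04) / 8.6e-03
J = 8.771e-09 kg/(m^2*s)
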